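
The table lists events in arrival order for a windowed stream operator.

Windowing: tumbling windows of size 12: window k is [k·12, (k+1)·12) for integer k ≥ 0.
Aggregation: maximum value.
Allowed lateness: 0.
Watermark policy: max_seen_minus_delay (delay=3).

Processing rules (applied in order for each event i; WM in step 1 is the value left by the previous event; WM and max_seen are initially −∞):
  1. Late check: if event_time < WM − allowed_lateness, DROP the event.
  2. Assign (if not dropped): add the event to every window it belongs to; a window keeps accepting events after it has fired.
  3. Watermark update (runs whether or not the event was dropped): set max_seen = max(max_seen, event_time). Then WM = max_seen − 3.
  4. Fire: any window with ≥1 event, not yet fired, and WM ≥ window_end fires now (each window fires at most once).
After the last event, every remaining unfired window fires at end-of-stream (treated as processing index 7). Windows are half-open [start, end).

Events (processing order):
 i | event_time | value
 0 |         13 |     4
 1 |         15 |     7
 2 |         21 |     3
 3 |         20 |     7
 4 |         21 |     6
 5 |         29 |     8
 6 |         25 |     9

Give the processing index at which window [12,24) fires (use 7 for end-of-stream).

5

i=0 t=13 v=4: → [12,24); WM=10
i=1 t=15 v=7: → [12,24); WM=12
i=2 t=21 v=3: → [12,24); WM=18
i=3 t=20 v=7: → [12,24); WM=18
i=4 t=21 v=6: → [12,24); WM=18
i=5 t=29 v=8: → [24,36); WM=26; [12,24) fires=7
i=6 t=25 v=9: DROP (t<26-0); WM=26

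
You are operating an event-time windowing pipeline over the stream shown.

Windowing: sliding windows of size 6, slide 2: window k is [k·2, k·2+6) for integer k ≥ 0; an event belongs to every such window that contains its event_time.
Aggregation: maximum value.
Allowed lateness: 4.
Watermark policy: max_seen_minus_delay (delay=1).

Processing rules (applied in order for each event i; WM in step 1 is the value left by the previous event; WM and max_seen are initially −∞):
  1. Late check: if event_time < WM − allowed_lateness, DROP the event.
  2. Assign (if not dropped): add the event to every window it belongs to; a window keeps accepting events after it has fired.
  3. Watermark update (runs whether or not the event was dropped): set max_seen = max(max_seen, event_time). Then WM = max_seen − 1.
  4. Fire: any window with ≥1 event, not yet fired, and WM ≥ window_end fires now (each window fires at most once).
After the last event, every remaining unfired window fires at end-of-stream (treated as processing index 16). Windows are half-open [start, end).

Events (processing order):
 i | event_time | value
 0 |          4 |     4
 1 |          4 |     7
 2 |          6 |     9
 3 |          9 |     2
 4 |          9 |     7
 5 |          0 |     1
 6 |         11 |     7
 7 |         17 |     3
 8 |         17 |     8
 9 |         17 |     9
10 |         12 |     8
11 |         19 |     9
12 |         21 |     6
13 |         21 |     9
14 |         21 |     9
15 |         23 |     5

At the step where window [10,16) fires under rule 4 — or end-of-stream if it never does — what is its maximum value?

7

i=0 t=4 v=4: → [4,10),[2,8),[0,6); WM=3
i=1 t=4 v=7: → [4,10),[2,8),[0,6); WM=3
i=2 t=6 v=9: → [6,12),[4,10),[2,8); WM=5
i=3 t=9 v=2: → [8,14),[6,12),[4,10); WM=8; [0,6) fires=7 [2,8) fires=9
i=4 t=9 v=7: → [8,14),[6,12),[4,10); WM=8
i=5 t=0 v=1: DROP (t<8-4); WM=8
i=6 t=11 v=7: → [10,16),[8,14),[6,12); WM=10; [4,10) fires=9
i=7 t=17 v=3: → [16,22),[14,20),[12,18); WM=16; [6,12) fires=9 [8,14) fires=7 [10,16) fires=7
i=8 t=17 v=8: → [16,22),[14,20),[12,18); WM=16
i=9 t=17 v=9: → [16,22),[14,20),[12,18); WM=16
i=10 t=12 v=8: → [12,18),[10,16),[8,14); WM=16
i=11 t=19 v=9: → [18,24),[16,22),[14,20); WM=18; [12,18) fires=9
i=12 t=21 v=6: → [20,26),[18,24),[16,22); WM=20; [14,20) fires=9
i=13 t=21 v=9: → [20,26),[18,24),[16,22); WM=20
i=14 t=21 v=9: → [20,26),[18,24),[16,22); WM=20
i=15 t=23 v=5: → [22,28),[20,26),[18,24); WM=22; [16,22) fires=9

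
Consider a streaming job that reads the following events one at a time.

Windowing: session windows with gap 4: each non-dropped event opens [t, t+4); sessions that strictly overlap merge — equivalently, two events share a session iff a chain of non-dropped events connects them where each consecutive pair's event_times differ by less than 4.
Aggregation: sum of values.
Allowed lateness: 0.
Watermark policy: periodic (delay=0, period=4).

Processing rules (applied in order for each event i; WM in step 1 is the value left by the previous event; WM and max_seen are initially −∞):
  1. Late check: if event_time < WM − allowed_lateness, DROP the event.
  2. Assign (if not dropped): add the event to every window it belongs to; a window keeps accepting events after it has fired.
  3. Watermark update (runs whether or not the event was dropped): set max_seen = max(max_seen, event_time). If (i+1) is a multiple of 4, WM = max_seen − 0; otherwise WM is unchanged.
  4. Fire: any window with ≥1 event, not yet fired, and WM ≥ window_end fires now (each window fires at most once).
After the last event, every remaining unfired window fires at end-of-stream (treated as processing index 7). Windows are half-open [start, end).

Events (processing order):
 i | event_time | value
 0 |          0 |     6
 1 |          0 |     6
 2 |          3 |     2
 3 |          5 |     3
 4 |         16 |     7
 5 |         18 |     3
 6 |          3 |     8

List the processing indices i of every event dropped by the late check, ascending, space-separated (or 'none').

6

i=0 t=0 v=6: → [0,4); WM=−∞
i=1 t=0 v=6: → [0,4); WM=−∞
i=2 t=3 v=2: → [0,7); WM=−∞
i=3 t=5 v=3: → [0,9); WM=5
i=4 t=16 v=7: → [16,20); WM=5
i=5 t=18 v=3: → [16,22); WM=5
i=6 t=3 v=8: DROP (t<5-0); WM=5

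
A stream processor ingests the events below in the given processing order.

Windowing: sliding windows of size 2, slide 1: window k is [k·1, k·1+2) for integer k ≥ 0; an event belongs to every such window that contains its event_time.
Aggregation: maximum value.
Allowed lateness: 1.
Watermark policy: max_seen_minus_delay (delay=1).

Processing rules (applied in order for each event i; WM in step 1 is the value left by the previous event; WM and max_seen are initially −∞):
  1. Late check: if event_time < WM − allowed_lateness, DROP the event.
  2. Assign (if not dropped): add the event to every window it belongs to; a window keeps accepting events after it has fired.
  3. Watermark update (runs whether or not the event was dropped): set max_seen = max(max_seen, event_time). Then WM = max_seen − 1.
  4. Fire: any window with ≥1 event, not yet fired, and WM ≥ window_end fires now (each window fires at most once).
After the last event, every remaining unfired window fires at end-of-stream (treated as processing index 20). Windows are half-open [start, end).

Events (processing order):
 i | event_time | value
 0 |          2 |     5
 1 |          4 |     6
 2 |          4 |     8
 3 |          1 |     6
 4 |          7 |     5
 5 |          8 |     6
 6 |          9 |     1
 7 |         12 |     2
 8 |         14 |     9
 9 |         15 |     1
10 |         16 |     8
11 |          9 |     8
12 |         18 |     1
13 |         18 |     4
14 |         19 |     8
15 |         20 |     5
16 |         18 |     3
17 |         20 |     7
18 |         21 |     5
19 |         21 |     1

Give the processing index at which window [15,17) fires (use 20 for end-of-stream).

i=0 t=2 v=5: → [2,4),[1,3); WM=1
i=1 t=4 v=6: → [4,6),[3,5); WM=3; [1,3) fires=5
i=2 t=4 v=8: → [4,6),[3,5); WM=3
i=3 t=1 v=6: DROP (t<3-1); WM=3
i=4 t=7 v=5: → [7,9),[6,8); WM=6; [2,4) fires=5 [3,5) fires=8 [4,6) fires=8
i=5 t=8 v=6: → [8,10),[7,9); WM=7
i=6 t=9 v=1: → [9,11),[8,10); WM=8; [6,8) fires=5
i=7 t=12 v=2: → [12,14),[11,13); WM=11; [7,9) fires=6 [8,10) fires=6 [9,11) fires=1
i=8 t=14 v=9: → [14,16),[13,15); WM=13; [11,13) fires=2
i=9 t=15 v=1: → [15,17),[14,16); WM=14; [12,14) fires=2
i=10 t=16 v=8: → [16,18),[15,17); WM=15; [13,15) fires=9
i=11 t=9 v=8: DROP (t<15-1); WM=15
i=12 t=18 v=1: → [18,20),[17,19); WM=17; [14,16) fires=9 [15,17) fires=8
i=13 t=18 v=4: → [18,20),[17,19); WM=17
i=14 t=19 v=8: → [19,21),[18,20); WM=18; [16,18) fires=8
i=15 t=20 v=5: → [20,22),[19,21); WM=19; [17,19) fires=4
i=16 t=18 v=3: → [18,20),[17,19); WM=19
i=17 t=20 v=7: → [20,22),[19,21); WM=19
i=18 t=21 v=5: → [21,23),[20,22); WM=20; [18,20) fires=8
i=19 t=21 v=1: → [21,23),[20,22); WM=20

12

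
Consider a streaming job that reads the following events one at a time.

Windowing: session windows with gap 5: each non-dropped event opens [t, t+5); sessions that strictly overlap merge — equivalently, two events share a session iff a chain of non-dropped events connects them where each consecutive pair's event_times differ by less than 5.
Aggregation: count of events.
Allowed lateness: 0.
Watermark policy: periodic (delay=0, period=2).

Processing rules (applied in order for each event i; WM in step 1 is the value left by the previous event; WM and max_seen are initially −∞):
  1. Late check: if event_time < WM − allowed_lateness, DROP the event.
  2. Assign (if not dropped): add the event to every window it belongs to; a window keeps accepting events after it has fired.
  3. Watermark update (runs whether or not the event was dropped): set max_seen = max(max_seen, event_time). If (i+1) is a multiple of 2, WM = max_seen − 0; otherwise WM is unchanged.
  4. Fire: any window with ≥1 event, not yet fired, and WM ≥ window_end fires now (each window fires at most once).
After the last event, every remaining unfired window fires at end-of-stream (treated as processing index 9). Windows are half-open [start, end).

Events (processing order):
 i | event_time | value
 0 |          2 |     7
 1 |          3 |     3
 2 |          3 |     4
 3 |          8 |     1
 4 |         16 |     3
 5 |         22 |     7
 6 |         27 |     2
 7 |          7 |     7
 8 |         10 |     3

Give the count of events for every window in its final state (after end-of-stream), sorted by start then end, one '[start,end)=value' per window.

[2,8)=3 [8,13)=1 [16,21)=1 [22,27)=1 [27,32)=1

i=0 t=2 v=7: → [2,7); WM=−∞
i=1 t=3 v=3: → [2,8); WM=3
i=2 t=3 v=4: → [2,8); WM=3
i=3 t=8 v=1: → [8,13); WM=8
i=4 t=16 v=3: → [16,21); WM=8
i=5 t=22 v=7: → [22,27); WM=22
i=6 t=27 v=2: → [27,32); WM=22
i=7 t=7 v=7: DROP (t<22-0); WM=27
i=8 t=10 v=3: DROP (t<27-0); WM=27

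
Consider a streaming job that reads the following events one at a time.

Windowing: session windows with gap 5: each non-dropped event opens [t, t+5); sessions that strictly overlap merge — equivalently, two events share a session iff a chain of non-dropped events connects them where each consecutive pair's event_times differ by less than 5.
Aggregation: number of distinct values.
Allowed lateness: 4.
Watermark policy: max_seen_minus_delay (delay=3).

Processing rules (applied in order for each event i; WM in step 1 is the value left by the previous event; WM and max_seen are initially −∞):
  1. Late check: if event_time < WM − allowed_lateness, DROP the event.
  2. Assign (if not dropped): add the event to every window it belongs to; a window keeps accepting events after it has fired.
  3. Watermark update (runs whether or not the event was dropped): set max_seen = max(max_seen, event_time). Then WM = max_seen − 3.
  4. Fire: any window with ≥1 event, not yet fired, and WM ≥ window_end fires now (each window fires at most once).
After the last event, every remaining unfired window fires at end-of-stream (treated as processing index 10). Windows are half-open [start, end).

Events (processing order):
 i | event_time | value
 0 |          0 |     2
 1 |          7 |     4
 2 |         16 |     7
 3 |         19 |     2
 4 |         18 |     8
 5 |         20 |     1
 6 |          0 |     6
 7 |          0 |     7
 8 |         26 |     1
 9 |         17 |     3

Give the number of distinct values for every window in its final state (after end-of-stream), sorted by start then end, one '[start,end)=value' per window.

i=0 t=0 v=2: → [0,5); WM=-3
i=1 t=7 v=4: → [7,12); WM=4
i=2 t=16 v=7: → [16,21); WM=13
i=3 t=19 v=2: → [16,24); WM=16
i=4 t=18 v=8: → [16,24); WM=16
i=5 t=20 v=1: → [16,25); WM=17
i=6 t=0 v=6: DROP (t<17-4); WM=17
i=7 t=0 v=7: DROP (t<17-4); WM=17
i=8 t=26 v=1: → [26,31); WM=23
i=9 t=17 v=3: DROP (t<23-4); WM=23

[0,5)=1 [7,12)=1 [16,25)=4 [26,31)=1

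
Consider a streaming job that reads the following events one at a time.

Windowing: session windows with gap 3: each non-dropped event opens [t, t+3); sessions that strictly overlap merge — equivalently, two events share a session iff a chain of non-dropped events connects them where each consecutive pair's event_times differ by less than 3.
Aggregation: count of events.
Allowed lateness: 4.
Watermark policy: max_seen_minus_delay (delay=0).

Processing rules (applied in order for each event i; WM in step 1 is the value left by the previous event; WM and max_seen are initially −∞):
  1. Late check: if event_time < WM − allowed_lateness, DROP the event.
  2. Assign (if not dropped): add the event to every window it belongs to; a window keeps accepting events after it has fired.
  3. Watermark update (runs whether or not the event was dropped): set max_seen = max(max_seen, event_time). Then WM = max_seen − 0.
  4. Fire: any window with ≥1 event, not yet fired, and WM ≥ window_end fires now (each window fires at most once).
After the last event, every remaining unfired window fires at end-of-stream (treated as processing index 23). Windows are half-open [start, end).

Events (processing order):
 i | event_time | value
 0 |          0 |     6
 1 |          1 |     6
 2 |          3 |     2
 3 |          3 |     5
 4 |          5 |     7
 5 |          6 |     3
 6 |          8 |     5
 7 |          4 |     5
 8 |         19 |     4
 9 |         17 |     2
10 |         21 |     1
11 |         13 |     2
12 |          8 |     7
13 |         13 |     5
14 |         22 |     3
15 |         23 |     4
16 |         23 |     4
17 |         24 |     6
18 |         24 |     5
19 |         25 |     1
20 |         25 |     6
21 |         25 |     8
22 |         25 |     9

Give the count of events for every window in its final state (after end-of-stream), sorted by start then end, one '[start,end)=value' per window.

[0,11)=8 [17,28)=12

i=0 t=0 v=6: → [0,3); WM=0
i=1 t=1 v=6: → [0,4); WM=1
i=2 t=3 v=2: → [0,6); WM=3
i=3 t=3 v=5: → [0,6); WM=3
i=4 t=5 v=7: → [0,8); WM=5
i=5 t=6 v=3: → [0,9); WM=6
i=6 t=8 v=5: → [0,11); WM=8
i=7 t=4 v=5: → [0,11); WM=8
i=8 t=19 v=4: → [19,22); WM=19
i=9 t=17 v=2: → [17,22); WM=19
i=10 t=21 v=1: → [17,24); WM=21
i=11 t=13 v=2: DROP (t<21-4); WM=21
i=12 t=8 v=7: DROP (t<21-4); WM=21
i=13 t=13 v=5: DROP (t<21-4); WM=21
i=14 t=22 v=3: → [17,25); WM=22
i=15 t=23 v=4: → [17,26); WM=23
i=16 t=23 v=4: → [17,26); WM=23
i=17 t=24 v=6: → [17,27); WM=24
i=18 t=24 v=5: → [17,27); WM=24
i=19 t=25 v=1: → [17,28); WM=25
i=20 t=25 v=6: → [17,28); WM=25
i=21 t=25 v=8: → [17,28); WM=25
i=22 t=25 v=9: → [17,28); WM=25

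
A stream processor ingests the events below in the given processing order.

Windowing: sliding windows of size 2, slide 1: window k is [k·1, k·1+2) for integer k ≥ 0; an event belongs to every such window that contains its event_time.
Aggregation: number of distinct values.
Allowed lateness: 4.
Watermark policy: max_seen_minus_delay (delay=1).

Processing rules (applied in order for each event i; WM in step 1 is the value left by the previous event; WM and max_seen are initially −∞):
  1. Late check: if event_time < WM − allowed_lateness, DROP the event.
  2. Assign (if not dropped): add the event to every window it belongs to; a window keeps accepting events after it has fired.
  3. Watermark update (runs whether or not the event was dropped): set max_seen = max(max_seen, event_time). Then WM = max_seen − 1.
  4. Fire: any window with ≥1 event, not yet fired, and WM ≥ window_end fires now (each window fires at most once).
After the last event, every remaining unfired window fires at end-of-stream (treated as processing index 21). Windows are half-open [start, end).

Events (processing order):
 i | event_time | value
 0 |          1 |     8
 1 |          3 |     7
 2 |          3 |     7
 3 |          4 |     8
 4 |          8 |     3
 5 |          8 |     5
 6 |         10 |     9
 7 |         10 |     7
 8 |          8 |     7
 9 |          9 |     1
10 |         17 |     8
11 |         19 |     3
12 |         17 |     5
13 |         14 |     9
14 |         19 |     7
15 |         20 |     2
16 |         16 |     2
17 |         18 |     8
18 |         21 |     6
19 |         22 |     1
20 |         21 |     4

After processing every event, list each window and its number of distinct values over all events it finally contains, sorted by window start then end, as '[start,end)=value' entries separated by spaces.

i=0 t=1 v=8: → [1,3),[0,2); WM=0
i=1 t=3 v=7: → [3,5),[2,4); WM=2; [0,2) fires=1
i=2 t=3 v=7: → [3,5),[2,4); WM=2
i=3 t=4 v=8: → [4,6),[3,5); WM=3; [1,3) fires=1
i=4 t=8 v=3: → [8,10),[7,9); WM=7; [2,4) fires=1 [3,5) fires=2 [4,6) fires=1
i=5 t=8 v=5: → [8,10),[7,9); WM=7
i=6 t=10 v=9: → [10,12),[9,11); WM=9; [7,9) fires=2
i=7 t=10 v=7: → [10,12),[9,11); WM=9
i=8 t=8 v=7: → [8,10),[7,9); WM=9
i=9 t=9 v=1: → [9,11),[8,10); WM=9
i=10 t=17 v=8: → [17,19),[16,18); WM=16; [8,10) fires=4 [9,11) fires=3 [10,12) fires=2
i=11 t=19 v=3: → [19,21),[18,20); WM=18; [16,18) fires=1
i=12 t=17 v=5: → [17,19),[16,18); WM=18
i=13 t=14 v=9: → [14,16),[13,15); WM=18; [13,15) fires=1 [14,16) fires=1
i=14 t=19 v=7: → [19,21),[18,20); WM=18
i=15 t=20 v=2: → [20,22),[19,21); WM=19; [17,19) fires=2
i=16 t=16 v=2: → [16,18),[15,17); WM=19; [15,17) fires=1
i=17 t=18 v=8: → [18,20),[17,19); WM=19
i=18 t=21 v=6: → [21,23),[20,22); WM=20; [18,20) fires=3
i=19 t=22 v=1: → [22,24),[21,23); WM=21; [19,21) fires=3
i=20 t=21 v=4: → [21,23),[20,22); WM=21

[0,2)=1 [1,3)=1 [2,4)=1 [3,5)=2 [4,6)=1 [7,9)=3 [8,10)=4 [9,11)=3 [10,12)=2 [13,15)=1 [14,16)=1 [15,17)=1 [16,18)=3 [17,19)=2 [18,20)=3 [19,21)=3 [20,22)=3 [21,23)=3 [22,24)=1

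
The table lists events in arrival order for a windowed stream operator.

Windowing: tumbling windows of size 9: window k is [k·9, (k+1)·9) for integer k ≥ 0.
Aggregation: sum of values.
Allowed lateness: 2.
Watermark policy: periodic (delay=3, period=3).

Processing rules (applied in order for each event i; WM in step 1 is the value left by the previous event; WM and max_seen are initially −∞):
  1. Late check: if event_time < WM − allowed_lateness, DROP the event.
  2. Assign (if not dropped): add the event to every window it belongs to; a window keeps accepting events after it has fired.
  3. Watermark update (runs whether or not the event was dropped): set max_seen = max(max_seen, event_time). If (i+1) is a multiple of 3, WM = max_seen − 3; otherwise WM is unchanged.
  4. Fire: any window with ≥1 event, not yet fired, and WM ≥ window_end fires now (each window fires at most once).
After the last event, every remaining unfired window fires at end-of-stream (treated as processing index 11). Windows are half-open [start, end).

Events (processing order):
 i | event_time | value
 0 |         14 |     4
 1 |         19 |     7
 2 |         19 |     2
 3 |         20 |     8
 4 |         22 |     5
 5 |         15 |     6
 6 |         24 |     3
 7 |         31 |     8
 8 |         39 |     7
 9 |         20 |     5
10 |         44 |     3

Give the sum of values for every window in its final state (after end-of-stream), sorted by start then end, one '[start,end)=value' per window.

[9,18)=10 [18,27)=25 [27,36)=8 [36,45)=10

i=0 t=14 v=4: → [9,18); WM=−∞
i=1 t=19 v=7: → [18,27); WM=−∞
i=2 t=19 v=2: → [18,27); WM=16
i=3 t=20 v=8: → [18,27); WM=16
i=4 t=22 v=5: → [18,27); WM=16
i=5 t=15 v=6: → [9,18); WM=19; [9,18) fires=10
i=6 t=24 v=3: → [18,27); WM=19
i=7 t=31 v=8: → [27,36); WM=19
i=8 t=39 v=7: → [36,45); WM=36; [18,27) fires=25 [27,36) fires=8
i=9 t=20 v=5: DROP (t<36-2); WM=36
i=10 t=44 v=3: → [36,45); WM=36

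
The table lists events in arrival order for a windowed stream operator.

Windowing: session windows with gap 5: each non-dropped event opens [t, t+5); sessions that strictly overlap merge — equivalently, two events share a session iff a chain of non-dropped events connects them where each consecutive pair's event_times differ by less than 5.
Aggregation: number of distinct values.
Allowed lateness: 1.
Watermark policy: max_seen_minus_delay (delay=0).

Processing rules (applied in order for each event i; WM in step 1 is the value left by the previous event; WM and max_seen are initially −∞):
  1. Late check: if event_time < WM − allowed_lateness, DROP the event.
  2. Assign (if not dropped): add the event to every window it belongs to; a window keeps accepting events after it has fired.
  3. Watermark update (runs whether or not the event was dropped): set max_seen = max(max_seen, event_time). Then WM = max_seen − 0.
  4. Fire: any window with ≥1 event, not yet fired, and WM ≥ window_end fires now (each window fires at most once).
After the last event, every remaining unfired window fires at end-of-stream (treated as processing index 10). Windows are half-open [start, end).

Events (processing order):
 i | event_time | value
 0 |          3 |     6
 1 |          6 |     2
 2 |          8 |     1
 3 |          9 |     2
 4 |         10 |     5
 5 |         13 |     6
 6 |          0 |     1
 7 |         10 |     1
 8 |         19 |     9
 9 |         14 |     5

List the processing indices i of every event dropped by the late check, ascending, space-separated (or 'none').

i=0 t=3 v=6: → [3,8); WM=3
i=1 t=6 v=2: → [3,11); WM=6
i=2 t=8 v=1: → [3,13); WM=8
i=3 t=9 v=2: → [3,14); WM=9
i=4 t=10 v=5: → [3,15); WM=10
i=5 t=13 v=6: → [3,18); WM=13
i=6 t=0 v=1: DROP (t<13-1); WM=13
i=7 t=10 v=1: DROP (t<13-1); WM=13
i=8 t=19 v=9: → [19,24); WM=19
i=9 t=14 v=5: DROP (t<19-1); WM=19

6 7 9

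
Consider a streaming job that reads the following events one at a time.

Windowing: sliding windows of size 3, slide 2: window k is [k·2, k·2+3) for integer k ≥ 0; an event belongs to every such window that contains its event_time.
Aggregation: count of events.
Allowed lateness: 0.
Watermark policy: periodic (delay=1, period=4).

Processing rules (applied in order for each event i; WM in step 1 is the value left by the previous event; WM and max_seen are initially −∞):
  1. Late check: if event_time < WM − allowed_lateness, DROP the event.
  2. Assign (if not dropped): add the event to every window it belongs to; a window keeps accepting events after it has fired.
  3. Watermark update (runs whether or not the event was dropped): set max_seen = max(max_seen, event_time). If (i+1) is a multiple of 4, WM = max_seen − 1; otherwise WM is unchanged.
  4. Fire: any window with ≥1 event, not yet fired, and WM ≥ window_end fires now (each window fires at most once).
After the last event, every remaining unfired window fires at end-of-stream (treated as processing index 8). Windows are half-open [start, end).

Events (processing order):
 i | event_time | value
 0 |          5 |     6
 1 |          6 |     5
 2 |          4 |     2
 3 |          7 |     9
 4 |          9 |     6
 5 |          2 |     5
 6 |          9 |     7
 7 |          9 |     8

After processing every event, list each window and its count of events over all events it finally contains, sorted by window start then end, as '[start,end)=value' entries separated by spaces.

i=0 t=5 v=6: → [4,7); WM=−∞
i=1 t=6 v=5: → [6,9),[4,7); WM=−∞
i=2 t=4 v=2: → [4,7),[2,5); WM=−∞
i=3 t=7 v=9: → [6,9); WM=6; [2,5) fires=1
i=4 t=9 v=6: → [8,11); WM=6
i=5 t=2 v=5: DROP (t<6-0); WM=6
i=6 t=9 v=7: → [8,11); WM=6
i=7 t=9 v=8: → [8,11); WM=8; [4,7) fires=3

[2,5)=1 [4,7)=3 [6,9)=2 [8,11)=3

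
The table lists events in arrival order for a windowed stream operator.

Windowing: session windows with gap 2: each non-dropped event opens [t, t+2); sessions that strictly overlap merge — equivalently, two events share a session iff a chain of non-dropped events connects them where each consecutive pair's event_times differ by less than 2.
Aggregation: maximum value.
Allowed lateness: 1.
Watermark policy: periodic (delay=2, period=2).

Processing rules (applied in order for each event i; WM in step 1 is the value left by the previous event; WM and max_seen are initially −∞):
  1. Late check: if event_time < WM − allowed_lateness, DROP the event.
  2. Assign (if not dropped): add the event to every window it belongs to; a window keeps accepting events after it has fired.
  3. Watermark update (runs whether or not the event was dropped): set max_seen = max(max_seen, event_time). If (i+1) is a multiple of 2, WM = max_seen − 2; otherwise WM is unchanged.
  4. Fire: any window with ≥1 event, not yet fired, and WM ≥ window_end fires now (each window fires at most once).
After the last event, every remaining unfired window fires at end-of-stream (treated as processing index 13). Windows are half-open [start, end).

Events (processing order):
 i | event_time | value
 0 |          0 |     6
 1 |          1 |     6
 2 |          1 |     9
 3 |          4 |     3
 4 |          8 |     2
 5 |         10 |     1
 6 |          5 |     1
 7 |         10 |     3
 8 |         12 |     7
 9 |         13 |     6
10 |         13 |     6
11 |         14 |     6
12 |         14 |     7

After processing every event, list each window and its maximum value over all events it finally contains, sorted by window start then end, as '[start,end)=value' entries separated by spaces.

i=0 t=0 v=6: → [0,2); WM=−∞
i=1 t=1 v=6: → [0,3); WM=-1
i=2 t=1 v=9: → [0,3); WM=-1
i=3 t=4 v=3: → [4,6); WM=2
i=4 t=8 v=2: → [8,10); WM=2
i=5 t=10 v=1: → [10,12); WM=8
i=6 t=5 v=1: DROP (t<8-1); WM=8
i=7 t=10 v=3: → [10,12); WM=8
i=8 t=12 v=7: → [12,14); WM=8
i=9 t=13 v=6: → [12,15); WM=11
i=10 t=13 v=6: → [12,15); WM=11
i=11 t=14 v=6: → [12,16); WM=12
i=12 t=14 v=7: → [12,16); WM=12

[0,3)=9 [4,6)=3 [8,10)=2 [10,12)=3 [12,16)=7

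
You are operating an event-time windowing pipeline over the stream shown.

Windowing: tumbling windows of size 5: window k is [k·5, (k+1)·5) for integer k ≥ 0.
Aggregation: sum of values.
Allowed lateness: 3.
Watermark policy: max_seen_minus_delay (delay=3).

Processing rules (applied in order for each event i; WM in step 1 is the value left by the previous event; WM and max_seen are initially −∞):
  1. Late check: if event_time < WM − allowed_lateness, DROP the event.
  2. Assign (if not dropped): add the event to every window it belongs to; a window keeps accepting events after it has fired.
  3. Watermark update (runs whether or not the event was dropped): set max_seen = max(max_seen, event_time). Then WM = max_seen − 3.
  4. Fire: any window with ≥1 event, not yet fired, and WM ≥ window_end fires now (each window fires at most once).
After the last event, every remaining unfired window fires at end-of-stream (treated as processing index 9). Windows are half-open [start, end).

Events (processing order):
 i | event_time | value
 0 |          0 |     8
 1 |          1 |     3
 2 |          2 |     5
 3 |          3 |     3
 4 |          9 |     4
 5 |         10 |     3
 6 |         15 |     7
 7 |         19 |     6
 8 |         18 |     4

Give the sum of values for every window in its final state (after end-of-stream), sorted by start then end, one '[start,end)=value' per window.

i=0 t=0 v=8: → [0,5); WM=-3
i=1 t=1 v=3: → [0,5); WM=-2
i=2 t=2 v=5: → [0,5); WM=-1
i=3 t=3 v=3: → [0,5); WM=0
i=4 t=9 v=4: → [5,10); WM=6; [0,5) fires=19
i=5 t=10 v=3: → [10,15); WM=7
i=6 t=15 v=7: → [15,20); WM=12; [5,10) fires=4
i=7 t=19 v=6: → [15,20); WM=16; [10,15) fires=3
i=8 t=18 v=4: → [15,20); WM=16

[0,5)=19 [5,10)=4 [10,15)=3 [15,20)=17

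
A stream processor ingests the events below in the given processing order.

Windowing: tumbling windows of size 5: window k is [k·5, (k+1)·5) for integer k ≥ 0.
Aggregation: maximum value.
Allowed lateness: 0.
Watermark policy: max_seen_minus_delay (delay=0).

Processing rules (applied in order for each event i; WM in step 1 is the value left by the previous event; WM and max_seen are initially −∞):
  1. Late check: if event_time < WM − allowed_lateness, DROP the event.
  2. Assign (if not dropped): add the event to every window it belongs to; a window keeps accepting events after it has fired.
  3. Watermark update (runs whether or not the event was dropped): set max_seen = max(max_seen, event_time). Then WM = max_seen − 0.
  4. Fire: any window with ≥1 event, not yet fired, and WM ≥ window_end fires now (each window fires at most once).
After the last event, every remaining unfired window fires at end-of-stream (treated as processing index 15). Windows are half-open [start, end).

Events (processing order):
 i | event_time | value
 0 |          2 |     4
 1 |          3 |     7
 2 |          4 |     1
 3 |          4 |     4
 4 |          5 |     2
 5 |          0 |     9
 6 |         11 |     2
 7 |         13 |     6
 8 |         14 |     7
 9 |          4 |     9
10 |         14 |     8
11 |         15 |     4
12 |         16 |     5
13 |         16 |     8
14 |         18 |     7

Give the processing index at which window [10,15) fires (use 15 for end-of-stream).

11

i=0 t=2 v=4: → [0,5); WM=2
i=1 t=3 v=7: → [0,5); WM=3
i=2 t=4 v=1: → [0,5); WM=4
i=3 t=4 v=4: → [0,5); WM=4
i=4 t=5 v=2: → [5,10); WM=5; [0,5) fires=7
i=5 t=0 v=9: DROP (t<5-0); WM=5
i=6 t=11 v=2: → [10,15); WM=11; [5,10) fires=2
i=7 t=13 v=6: → [10,15); WM=13
i=8 t=14 v=7: → [10,15); WM=14
i=9 t=4 v=9: DROP (t<14-0); WM=14
i=10 t=14 v=8: → [10,15); WM=14
i=11 t=15 v=4: → [15,20); WM=15; [10,15) fires=8
i=12 t=16 v=5: → [15,20); WM=16
i=13 t=16 v=8: → [15,20); WM=16
i=14 t=18 v=7: → [15,20); WM=18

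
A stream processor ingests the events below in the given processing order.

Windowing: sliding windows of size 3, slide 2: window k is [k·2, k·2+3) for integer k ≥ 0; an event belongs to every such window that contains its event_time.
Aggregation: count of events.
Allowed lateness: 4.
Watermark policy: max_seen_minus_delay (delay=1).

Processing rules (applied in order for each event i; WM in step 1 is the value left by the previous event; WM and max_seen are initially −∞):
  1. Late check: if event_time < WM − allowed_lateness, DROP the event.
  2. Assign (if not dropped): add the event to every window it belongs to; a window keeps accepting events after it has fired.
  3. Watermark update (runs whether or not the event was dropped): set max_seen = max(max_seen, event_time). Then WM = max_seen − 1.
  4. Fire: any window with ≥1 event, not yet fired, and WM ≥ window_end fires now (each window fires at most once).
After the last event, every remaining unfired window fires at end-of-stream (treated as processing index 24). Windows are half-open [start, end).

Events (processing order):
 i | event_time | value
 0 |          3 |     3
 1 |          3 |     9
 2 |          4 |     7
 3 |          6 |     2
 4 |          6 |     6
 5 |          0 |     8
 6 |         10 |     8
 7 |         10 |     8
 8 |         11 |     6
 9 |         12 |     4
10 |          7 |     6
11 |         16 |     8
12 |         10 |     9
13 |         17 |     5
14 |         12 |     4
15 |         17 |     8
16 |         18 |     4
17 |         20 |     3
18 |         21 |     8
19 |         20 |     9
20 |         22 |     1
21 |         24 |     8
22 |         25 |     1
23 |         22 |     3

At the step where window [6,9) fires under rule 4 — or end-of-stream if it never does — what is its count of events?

2

i=0 t=3 v=3: → [2,5); WM=2
i=1 t=3 v=9: → [2,5); WM=2
i=2 t=4 v=7: → [4,7),[2,5); WM=3
i=3 t=6 v=2: → [6,9),[4,7); WM=5; [2,5) fires=3
i=4 t=6 v=6: → [6,9),[4,7); WM=5
i=5 t=0 v=8: DROP (t<5-4); WM=5
i=6 t=10 v=8: → [10,13),[8,11); WM=9; [4,7) fires=3 [6,9) fires=2
i=7 t=10 v=8: → [10,13),[8,11); WM=9
i=8 t=11 v=6: → [10,13); WM=10
i=9 t=12 v=4: → [12,15),[10,13); WM=11; [8,11) fires=2
i=10 t=7 v=6: → [6,9); WM=11
i=11 t=16 v=8: → [16,19),[14,17); WM=15; [10,13) fires=4 [12,15) fires=1
i=12 t=10 v=9: DROP (t<15-4); WM=15
i=13 t=17 v=5: → [16,19); WM=16
i=14 t=12 v=4: → [12,15),[10,13); WM=16
i=15 t=17 v=8: → [16,19); WM=16
i=16 t=18 v=4: → [18,21),[16,19); WM=17; [14,17) fires=1
i=17 t=20 v=3: → [20,23),[18,21); WM=19; [16,19) fires=4
i=18 t=21 v=8: → [20,23); WM=20
i=19 t=20 v=9: → [20,23),[18,21); WM=20
i=20 t=22 v=1: → [22,25),[20,23); WM=21; [18,21) fires=3
i=21 t=24 v=8: → [24,27),[22,25); WM=23; [20,23) fires=4
i=22 t=25 v=1: → [24,27); WM=24
i=23 t=22 v=3: → [22,25),[20,23); WM=24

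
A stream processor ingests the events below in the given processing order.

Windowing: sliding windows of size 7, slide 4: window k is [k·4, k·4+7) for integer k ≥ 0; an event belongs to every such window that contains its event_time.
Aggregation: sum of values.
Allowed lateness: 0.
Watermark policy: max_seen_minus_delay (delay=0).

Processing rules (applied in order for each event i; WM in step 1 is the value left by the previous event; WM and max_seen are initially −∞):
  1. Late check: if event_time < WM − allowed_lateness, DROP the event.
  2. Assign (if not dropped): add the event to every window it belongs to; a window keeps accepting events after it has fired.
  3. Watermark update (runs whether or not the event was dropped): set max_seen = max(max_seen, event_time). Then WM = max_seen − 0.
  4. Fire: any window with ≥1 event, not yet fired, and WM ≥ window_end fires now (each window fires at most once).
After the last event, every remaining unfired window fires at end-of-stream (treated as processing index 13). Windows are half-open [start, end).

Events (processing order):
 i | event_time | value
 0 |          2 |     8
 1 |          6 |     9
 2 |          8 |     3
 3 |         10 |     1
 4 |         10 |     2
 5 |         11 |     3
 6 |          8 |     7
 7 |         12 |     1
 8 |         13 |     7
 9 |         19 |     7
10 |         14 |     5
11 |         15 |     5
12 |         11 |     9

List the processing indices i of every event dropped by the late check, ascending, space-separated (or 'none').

6 10 11 12

i=0 t=2 v=8: → [0,7); WM=2
i=1 t=6 v=9: → [4,11),[0,7); WM=6
i=2 t=8 v=3: → [8,15),[4,11); WM=8; [0,7) fires=17
i=3 t=10 v=1: → [8,15),[4,11); WM=10
i=4 t=10 v=2: → [8,15),[4,11); WM=10
i=5 t=11 v=3: → [8,15); WM=11; [4,11) fires=15
i=6 t=8 v=7: DROP (t<11-0); WM=11
i=7 t=12 v=1: → [12,19),[8,15); WM=12
i=8 t=13 v=7: → [12,19),[8,15); WM=13
i=9 t=19 v=7: → [16,23); WM=19; [8,15) fires=17 [12,19) fires=8
i=10 t=14 v=5: DROP (t<19-0); WM=19
i=11 t=15 v=5: DROP (t<19-0); WM=19
i=12 t=11 v=9: DROP (t<19-0); WM=19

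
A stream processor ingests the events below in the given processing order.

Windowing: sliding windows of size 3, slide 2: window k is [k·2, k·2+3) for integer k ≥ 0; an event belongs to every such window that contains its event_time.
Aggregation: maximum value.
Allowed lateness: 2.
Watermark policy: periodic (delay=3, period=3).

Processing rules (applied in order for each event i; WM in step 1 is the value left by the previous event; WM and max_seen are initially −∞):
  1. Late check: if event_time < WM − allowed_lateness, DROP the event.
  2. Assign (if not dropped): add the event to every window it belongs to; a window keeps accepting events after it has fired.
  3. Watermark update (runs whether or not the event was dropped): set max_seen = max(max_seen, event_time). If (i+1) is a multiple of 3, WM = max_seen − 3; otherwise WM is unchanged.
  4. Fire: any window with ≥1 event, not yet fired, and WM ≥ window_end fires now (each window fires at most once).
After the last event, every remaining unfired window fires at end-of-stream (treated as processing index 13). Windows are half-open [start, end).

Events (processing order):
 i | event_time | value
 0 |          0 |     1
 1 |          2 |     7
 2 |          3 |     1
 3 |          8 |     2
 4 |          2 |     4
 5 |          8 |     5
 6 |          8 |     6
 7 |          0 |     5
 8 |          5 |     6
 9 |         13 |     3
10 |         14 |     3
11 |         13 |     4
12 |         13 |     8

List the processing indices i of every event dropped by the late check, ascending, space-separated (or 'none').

7

i=0 t=0 v=1: → [0,3); WM=−∞
i=1 t=2 v=7: → [2,5),[0,3); WM=−∞
i=2 t=3 v=1: → [2,5); WM=0
i=3 t=8 v=2: → [8,11),[6,9); WM=0
i=4 t=2 v=4: → [2,5),[0,3); WM=0
i=5 t=8 v=5: → [8,11),[6,9); WM=5; [0,3) fires=7 [2,5) fires=7
i=6 t=8 v=6: → [8,11),[6,9); WM=5
i=7 t=0 v=5: DROP (t<5-2); WM=5
i=8 t=5 v=6: → [4,7); WM=5
i=9 t=13 v=3: → [12,15); WM=5
i=10 t=14 v=3: → [14,17),[12,15); WM=5
i=11 t=13 v=4: → [12,15); WM=11; [4,7) fires=6 [6,9) fires=6 [8,11) fires=6
i=12 t=13 v=8: → [12,15); WM=11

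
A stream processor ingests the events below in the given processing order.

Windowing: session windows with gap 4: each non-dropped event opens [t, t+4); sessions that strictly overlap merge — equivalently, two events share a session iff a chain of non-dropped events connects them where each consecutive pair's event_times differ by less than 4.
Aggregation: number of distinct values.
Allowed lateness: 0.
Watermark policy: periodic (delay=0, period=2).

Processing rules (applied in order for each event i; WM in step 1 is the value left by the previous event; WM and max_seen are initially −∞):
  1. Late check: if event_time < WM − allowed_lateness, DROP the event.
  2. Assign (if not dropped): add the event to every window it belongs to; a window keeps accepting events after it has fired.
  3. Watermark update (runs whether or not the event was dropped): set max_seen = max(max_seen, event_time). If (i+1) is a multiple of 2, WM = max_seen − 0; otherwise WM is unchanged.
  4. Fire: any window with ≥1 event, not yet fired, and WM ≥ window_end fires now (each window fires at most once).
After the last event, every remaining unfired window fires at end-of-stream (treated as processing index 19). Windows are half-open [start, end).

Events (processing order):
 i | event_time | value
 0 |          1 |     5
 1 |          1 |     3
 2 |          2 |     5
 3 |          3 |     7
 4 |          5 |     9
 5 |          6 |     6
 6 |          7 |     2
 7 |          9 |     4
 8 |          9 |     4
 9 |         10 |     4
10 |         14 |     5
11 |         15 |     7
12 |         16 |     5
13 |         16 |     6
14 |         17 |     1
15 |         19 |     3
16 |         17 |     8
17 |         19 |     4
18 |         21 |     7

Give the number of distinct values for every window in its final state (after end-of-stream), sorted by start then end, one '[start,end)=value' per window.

[1,14)=7 [14,25)=6

i=0 t=1 v=5: → [1,5); WM=−∞
i=1 t=1 v=3: → [1,5); WM=1
i=2 t=2 v=5: → [1,6); WM=1
i=3 t=3 v=7: → [1,7); WM=3
i=4 t=5 v=9: → [1,9); WM=3
i=5 t=6 v=6: → [1,10); WM=6
i=6 t=7 v=2: → [1,11); WM=6
i=7 t=9 v=4: → [1,13); WM=9
i=8 t=9 v=4: → [1,13); WM=9
i=9 t=10 v=4: → [1,14); WM=10
i=10 t=14 v=5: → [14,18); WM=10
i=11 t=15 v=7: → [14,19); WM=15
i=12 t=16 v=5: → [14,20); WM=15
i=13 t=16 v=6: → [14,20); WM=16
i=14 t=17 v=1: → [14,21); WM=16
i=15 t=19 v=3: → [14,23); WM=19
i=16 t=17 v=8: DROP (t<19-0); WM=19
i=17 t=19 v=4: → [14,23); WM=19
i=18 t=21 v=7: → [14,25); WM=19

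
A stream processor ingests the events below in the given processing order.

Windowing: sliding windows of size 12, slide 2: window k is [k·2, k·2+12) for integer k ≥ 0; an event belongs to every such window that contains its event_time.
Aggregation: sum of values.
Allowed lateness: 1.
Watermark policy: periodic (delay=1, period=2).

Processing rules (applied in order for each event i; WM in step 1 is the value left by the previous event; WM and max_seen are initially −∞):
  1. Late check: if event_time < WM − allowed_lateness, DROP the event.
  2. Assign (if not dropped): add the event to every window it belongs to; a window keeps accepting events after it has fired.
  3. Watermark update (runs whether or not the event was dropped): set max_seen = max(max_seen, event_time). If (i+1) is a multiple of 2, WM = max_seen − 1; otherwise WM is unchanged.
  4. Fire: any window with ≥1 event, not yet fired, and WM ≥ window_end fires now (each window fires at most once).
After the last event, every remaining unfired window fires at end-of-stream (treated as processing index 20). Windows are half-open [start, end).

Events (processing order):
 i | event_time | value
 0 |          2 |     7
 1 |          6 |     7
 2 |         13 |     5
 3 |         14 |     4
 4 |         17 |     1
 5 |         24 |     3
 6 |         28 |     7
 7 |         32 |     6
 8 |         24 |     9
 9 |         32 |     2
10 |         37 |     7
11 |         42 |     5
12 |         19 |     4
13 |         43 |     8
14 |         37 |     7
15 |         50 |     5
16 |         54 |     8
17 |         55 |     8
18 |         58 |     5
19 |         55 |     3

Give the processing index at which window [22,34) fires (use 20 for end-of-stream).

i=0 t=2 v=7: → [2,14),[0,12); WM=−∞
i=1 t=6 v=7: → [6,18),[4,16),[2,14),[0,12); WM=5
i=2 t=13 v=5: → [12,24),[10,22),[8,20),[6,18),[4,16),[2,14); WM=5
i=3 t=14 v=4: → [14,26),[12,24),[10,22),[8,20),[6,18),[4,16); WM=13; [0,12) fires=14
i=4 t=17 v=1: → [16,28),[14,26),[12,24),[10,22),[8,20),[6,18); WM=13
i=5 t=24 v=3: → [24,36),[22,34),[20,32),[18,30),[16,28),[14,26); WM=23; [2,14) fires=19 [4,16) fires=16 [6,18) fires=17 [8,20) fires=10 [10,22) fires=10
i=6 t=28 v=7: → [28,40),[26,38),[24,36),[22,34),[20,32),[18,30); WM=23
i=7 t=32 v=6: → [32,44),[30,42),[28,40),[26,38),[24,36),[22,34); WM=31; [12,24) fires=10 [14,26) fires=8 [16,28) fires=4 [18,30) fires=10
i=8 t=24 v=9: DROP (t<31-1); WM=31
i=9 t=32 v=2: → [32,44),[30,42),[28,40),[26,38),[24,36),[22,34); WM=31
i=10 t=37 v=7: → [36,48),[34,46),[32,44),[30,42),[28,40),[26,38); WM=31
i=11 t=42 v=5: → [42,54),[40,52),[38,50),[36,48),[34,46),[32,44); WM=41; [20,32) fires=10 [22,34) fires=18 [24,36) fires=18 [26,38) fires=22 [28,40) fires=22
i=12 t=19 v=4: DROP (t<41-1); WM=41
i=13 t=43 v=8: → [42,54),[40,52),[38,50),[36,48),[34,46),[32,44); WM=42; [30,42) fires=15
i=14 t=37 v=7: DROP (t<42-1); WM=42
i=15 t=50 v=5: → [50,62),[48,60),[46,58),[44,56),[42,54),[40,52); WM=49; [32,44) fires=28 [34,46) fires=20 [36,48) fires=20
i=16 t=54 v=8: → [54,66),[52,64),[50,62),[48,60),[46,58),[44,56); WM=49
i=17 t=55 v=8: → [54,66),[52,64),[50,62),[48,60),[46,58),[44,56); WM=54; [38,50) fires=13 [40,52) fires=18 [42,54) fires=18
i=18 t=58 v=5: → [58,70),[56,68),[54,66),[52,64),[50,62),[48,60); WM=54
i=19 t=55 v=3: → [54,66),[52,64),[50,62),[48,60),[46,58),[44,56); WM=57; [44,56) fires=24

11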